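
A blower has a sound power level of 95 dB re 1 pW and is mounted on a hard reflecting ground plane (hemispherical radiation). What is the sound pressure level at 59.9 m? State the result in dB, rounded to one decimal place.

The power spreads over a hemisphere of area 2π·r², so L_p = L_w − 10·log₁₀(2π·r²).
2π·r² = 2.254e+04 m², 10·log₁₀ of that is 43.530 dB.
L_p = 95 − 43.530 = 51.47 dB.

51.5 dB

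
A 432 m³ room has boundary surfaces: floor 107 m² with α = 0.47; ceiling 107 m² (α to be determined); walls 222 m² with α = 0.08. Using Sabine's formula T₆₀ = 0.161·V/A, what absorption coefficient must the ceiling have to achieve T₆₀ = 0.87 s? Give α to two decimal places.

A = 0.161·V/T₆₀ = 0.161·432/0.87 = 79.94 m² sabins.
Absorption from the other surfaces = 107·0.47 + 222·0.08 = 68.05 m², so the ceiling must supply 11.89 m² over 107 m².
α = 11.89/107 = 0.111.

0.11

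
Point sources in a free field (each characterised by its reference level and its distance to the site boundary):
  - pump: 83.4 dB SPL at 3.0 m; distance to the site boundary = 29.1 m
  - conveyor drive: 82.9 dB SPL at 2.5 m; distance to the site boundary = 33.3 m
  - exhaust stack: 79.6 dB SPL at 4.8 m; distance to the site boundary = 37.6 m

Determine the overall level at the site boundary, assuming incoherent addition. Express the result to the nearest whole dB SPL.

Apply inverse-square spreading to bring every level to the receiver, then sum 10^(L/10).
pump: 83.4 − 20·log₁₀(29.1/3.0) = 83.4 − 19.74 = 63.66 dB SPL.
conveyor drive: 82.9 − 20·log₁₀(33.3/2.5) = 82.9 − 22.49 = 60.41 dB SPL.
exhaust stack: 79.6 − 20·log₁₀(37.6/4.8) = 79.6 − 17.88 = 61.72 dB SPL.
Σ 10^(L/10) = 4.910e+06 → L_total = 10·log₁₀(4.910e+06) = 66.91 dB SPL.

67 dB SPL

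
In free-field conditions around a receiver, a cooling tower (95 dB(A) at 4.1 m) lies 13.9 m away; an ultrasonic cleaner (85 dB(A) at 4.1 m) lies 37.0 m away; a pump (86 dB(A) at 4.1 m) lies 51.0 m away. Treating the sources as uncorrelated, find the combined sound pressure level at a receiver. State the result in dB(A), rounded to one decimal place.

84.5 dB(A)

First find each source's level at the receiver (point-source: −20·log₁₀(r/r_ref)), then combine on an intensity basis.
cooling tower: 95 − 20·log₁₀(13.9/4.1) = 95 − 10.60 = 84.40 dB(A).
ultrasonic cleaner: 85 − 20·log₁₀(37.0/4.1) = 85 − 19.11 = 65.89 dB(A).
pump: 86 − 20·log₁₀(51.0/4.1) = 86 − 21.90 = 64.10 dB(A).
Σ 10^(L/10) = 2.816e+08 → L_total = 10·log₁₀(2.816e+08) = 84.50 dB(A).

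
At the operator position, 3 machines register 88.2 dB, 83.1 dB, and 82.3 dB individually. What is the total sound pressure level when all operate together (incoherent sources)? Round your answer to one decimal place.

Incoherent sources combine by intensity addition: L_total = 10·log₁₀(Σ 10^(L_i/10)).
Σ 10^(L/10) = 10^(88.2/10) + 10^(83.1/10) + 10^(82.3/10) = 1.035e+09.
L_total = 10·log₁₀(1.035e+09) = 90.15 dB.

90.1 dB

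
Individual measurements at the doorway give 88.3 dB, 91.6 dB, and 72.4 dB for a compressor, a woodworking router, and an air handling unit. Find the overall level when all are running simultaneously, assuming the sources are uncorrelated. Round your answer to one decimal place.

93.3 dB

Incoherent sources combine by intensity addition: L_total = 10·log₁₀(Σ 10^(L_i/10)).
Σ 10^(L/10) = 10^(88.3/10) + 10^(91.6/10) + 10^(72.4/10) = 2.139e+09.
L_total = 10·log₁₀(2.139e+09) = 93.30 dB.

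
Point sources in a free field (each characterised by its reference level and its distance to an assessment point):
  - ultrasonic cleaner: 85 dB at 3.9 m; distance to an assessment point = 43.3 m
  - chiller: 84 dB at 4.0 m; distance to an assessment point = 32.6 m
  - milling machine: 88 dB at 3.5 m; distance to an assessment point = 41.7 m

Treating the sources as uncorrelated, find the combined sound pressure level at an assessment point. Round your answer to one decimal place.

First find each source's level at the receiver (point-source: −20·log₁₀(r/r_ref)), then combine on an intensity basis.
ultrasonic cleaner: 85 − 20·log₁₀(43.3/3.9) = 85 − 20.91 = 64.09 dB.
chiller: 84 − 20·log₁₀(32.6/4.0) = 84 − 18.22 = 65.78 dB.
milling machine: 88 − 20·log₁₀(41.7/3.5) = 88 − 21.52 = 66.48 dB.
Σ 10^(L/10) = 1.079e+07 → L_total = 10·log₁₀(1.079e+07) = 70.33 dB.

70.3 dB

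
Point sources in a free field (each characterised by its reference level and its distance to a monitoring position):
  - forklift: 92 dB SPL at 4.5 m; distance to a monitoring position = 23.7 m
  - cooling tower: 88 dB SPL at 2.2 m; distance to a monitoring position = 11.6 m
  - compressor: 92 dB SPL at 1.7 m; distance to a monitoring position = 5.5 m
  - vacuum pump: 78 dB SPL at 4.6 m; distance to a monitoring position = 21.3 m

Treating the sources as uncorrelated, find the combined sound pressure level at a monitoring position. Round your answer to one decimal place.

83.7 dB SPL

Apply inverse-square spreading to bring every level to the receiver, then sum 10^(L/10).
forklift: 92 − 20·log₁₀(23.7/4.5) = 92 − 14.43 = 77.57 dB SPL.
cooling tower: 88 − 20·log₁₀(11.6/2.2) = 88 − 14.44 = 73.56 dB SPL.
compressor: 92 − 20·log₁₀(5.5/1.7) = 92 − 10.20 = 81.80 dB SPL.
vacuum pump: 78 − 20·log₁₀(21.3/4.6) = 78 − 13.31 = 64.69 dB SPL.
Σ 10^(L/10) = 2.342e+08 → L_total = 10·log₁₀(2.342e+08) = 83.70 dB SPL.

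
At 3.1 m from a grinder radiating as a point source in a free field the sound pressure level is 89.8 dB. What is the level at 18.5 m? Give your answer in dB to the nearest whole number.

74 dB

Spherical spreading from a point source gives a 20·log₁₀(r₂/r₁) drop.
L₂ = 89.8 − 20·log₁₀(18.5/3.1) = 89.8 − 15.516 = 74.28 dB.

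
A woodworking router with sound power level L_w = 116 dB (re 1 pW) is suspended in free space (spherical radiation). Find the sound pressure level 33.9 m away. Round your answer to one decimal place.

74.4 dB

Free-field spherical radiation: L_p = L_w − 10·log₁₀(4π·r²), r = 33.9 m.
4π·r² = 1.444e+04 m², 10·log₁₀ of that is 41.596 dB.
L_p = 116 − 41.596 = 74.40 dB.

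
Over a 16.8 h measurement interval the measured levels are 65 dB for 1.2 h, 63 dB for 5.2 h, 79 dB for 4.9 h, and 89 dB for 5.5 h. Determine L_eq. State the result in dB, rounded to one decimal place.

L_eq = 10·log₁₀[(1/T)·Σ tᵢ·10^(Lᵢ/10)] with T = 16.8 h.
Σ tᵢ·10^(Lᵢ/10) = 1.2·10^(65/10) + 5.2·10^(63/10) + 4.9·10^(79/10) + 5.5·10^(89/10) = 4.772e+09.
L_eq = 10·log₁₀(4.772e+09/16.8) = 84.53 dB.

84.5 dB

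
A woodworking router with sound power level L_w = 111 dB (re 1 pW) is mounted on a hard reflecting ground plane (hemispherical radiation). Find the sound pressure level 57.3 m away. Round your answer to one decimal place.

67.9 dB

L_p = L_w − 10·log₁₀(2π·r²) with r = 57.3 m.
2π·r² = 2.063e+04 m², 10·log₁₀ of that is 43.145 dB.
L_p = 111 − 43.145 = 67.86 dB.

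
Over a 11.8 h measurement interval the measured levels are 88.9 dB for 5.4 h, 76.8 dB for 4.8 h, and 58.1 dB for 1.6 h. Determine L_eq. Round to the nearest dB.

86 dB

L_eq = 10·log₁₀[(1/T)·Σ tᵢ·10^(Lᵢ/10)] with T = 11.8 h.
Σ tᵢ·10^(Lᵢ/10) = 5.4·10^(88.9/10) + 4.8·10^(76.8/10) + 1.6·10^(58.1/10) = 4.423e+09.
L_eq = 10·log₁₀(4.423e+09/11.8) = 85.74 dB.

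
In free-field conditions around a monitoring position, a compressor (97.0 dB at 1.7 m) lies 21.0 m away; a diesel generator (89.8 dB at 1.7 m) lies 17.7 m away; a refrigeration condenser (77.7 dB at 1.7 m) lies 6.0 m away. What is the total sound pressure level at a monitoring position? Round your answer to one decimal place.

Propagate each source to the receiver with L = L_ref − 20·log₁₀(r/r_ref), then add intensities.
compressor: 97.0 − 20·log₁₀(21.0/1.7) = 97.0 − 21.84 = 75.16 dB.
diesel generator: 89.8 − 20·log₁₀(17.7/1.7) = 89.8 − 20.35 = 69.45 dB.
refrigeration condenser: 77.7 − 20·log₁₀(6.0/1.7) = 77.7 − 10.95 = 66.75 dB.
Σ 10^(L/10) = 4.638e+07 → L_total = 10·log₁₀(4.638e+07) = 76.66 dB.

76.7 dB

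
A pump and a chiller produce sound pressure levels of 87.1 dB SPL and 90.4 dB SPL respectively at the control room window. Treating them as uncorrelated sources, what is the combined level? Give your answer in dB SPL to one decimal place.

Incoherent sources combine by intensity addition: L_total = 10·log₁₀(Σ 10^(L_i/10)).
Σ 10^(L/10) = 10^(87.1/10) + 10^(90.4/10) = 1.609e+09.
L_total = 10·log₁₀(1.609e+09) = 92.07 dB SPL.

92.1 dB SPL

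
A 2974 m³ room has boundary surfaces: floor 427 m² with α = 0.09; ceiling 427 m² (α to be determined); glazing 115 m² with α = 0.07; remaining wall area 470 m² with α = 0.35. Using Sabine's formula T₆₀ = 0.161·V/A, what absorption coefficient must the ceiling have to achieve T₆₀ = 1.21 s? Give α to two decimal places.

From T₆₀ = 0.161·V/A, the target T₆₀ = 1.21 s needs A = 0.161·2974/1.21 = 395.71 m².
Absorption from the other surfaces = 427·0.09 + 115·0.07 + 470·0.35 = 210.98 m², so the ceiling must supply 184.73 m² over 427 m².
α = 184.73/427 = 0.433.

0.43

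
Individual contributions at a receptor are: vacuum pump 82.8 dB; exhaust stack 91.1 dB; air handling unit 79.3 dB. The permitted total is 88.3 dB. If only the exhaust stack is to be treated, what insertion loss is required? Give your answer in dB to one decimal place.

5.1 dB

The untreated sources together contribute 10^(82.8/10) + 10^(79.3/10) = 2.757e+08, i.e. 84.40 dB.
To meet 88.3 dB overall, the treated exhaust stack may contribute at most 10^(88.3/10) − 2.757e+08 = 4.004e+08, i.e. 86.03 dB.
Required insertion loss = 91.1 − 86.03 = 5.07 dB.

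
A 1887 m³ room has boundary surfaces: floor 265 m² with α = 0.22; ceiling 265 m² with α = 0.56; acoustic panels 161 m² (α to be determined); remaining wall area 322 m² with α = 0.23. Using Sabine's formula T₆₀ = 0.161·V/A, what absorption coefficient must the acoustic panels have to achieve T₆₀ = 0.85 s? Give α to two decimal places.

Required total absorption A = 0.161·1887/0.85 = 357.42 m².
Absorption from the other surfaces = 265·0.22 + 265·0.56 + 322·0.23 = 280.76 m², so the acoustic panels must supply 76.66 m² over 161 m².
α = 76.66/161 = 0.476.

0.48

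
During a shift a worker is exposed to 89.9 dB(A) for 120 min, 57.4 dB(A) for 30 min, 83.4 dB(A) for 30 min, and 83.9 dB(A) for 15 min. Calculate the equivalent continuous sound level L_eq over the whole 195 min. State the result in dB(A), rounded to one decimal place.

88.2 dB(A)

Weight each interval's intensity by its duration and average over T = 195 min:
Σ tᵢ·10^(Lᵢ/10) = 120·10^(89.9/10) + 30·10^(57.4/10) + 30·10^(83.4/10) + 15·10^(83.9/10) = 1.275e+11.
L_eq = 10·log₁₀(1.275e+11/195) = 88.16 dB(A).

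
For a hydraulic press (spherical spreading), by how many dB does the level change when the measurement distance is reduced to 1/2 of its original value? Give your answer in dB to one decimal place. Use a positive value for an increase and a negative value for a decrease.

+6.0 dB

With spherical spreading the level changes by −20·log₁₀(r₂/r₁).
ΔL = −20·log₁₀(0.5) = +6.02 dB.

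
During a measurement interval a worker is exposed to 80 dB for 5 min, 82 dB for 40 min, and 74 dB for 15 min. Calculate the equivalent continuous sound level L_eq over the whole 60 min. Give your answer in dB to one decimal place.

80.8 dB

L_eq = 10·log₁₀[(1/T)·Σ tᵢ·10^(Lᵢ/10)] with T = 60 min.
Σ tᵢ·10^(Lᵢ/10) = 5·10^(80/10) + 40·10^(82/10) + 15·10^(74/10) = 7.216e+09.
L_eq = 10·log₁₀(7.216e+09/60) = 80.80 dB.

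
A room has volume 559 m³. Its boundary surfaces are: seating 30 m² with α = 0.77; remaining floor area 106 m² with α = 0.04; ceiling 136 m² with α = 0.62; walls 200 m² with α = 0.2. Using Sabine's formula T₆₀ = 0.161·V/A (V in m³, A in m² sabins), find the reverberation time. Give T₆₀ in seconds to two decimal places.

Total absorption A = 30·0.77 + 106·0.04 + 136·0.62 + 200·0.2 = 151.66 m² sabins.
T₆₀ = 0.161 × 559 / 151.66 = 0.593 s.

0.59 s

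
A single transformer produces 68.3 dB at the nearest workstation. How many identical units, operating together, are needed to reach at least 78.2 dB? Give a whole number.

10

N identical sources give L₁ + 10·log₁₀ N, so require 10·log₁₀ N ≥ 78.2 − 68.3 = 9.9 dB.
N ≥ 10^(9.9/10) = 9.772, so N = 10.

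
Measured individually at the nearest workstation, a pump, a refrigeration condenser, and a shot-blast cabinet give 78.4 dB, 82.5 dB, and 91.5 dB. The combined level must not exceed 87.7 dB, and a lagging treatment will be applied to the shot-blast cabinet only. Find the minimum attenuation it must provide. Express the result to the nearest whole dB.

6 dB

Everything except the shot-blast cabinet sums to 10^(78.4/10) + 10^(82.5/10) = 2.470e+08 in linear terms, 83.93 dB.
To meet 87.7 dB overall, the treated shot-blast cabinet may contribute at most 10^(87.7/10) − 2.470e+08 = 3.418e+08, i.e. 85.34 dB.
Required insertion loss = 91.5 − 85.34 = 6.16 dB.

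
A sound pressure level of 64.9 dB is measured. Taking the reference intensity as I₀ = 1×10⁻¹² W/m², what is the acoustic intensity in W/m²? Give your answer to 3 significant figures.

I/I₀ = 10^(64.9/10) = 3.09e+06, so I = 3.09e+06 × 10⁻¹² W/m².

3.09e-06 W/m²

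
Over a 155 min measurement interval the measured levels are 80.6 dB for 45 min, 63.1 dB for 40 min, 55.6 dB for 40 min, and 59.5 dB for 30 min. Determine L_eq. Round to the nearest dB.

75 dB

L_eq = 10·log₁₀[(1/T)·Σ tᵢ·10^(Lᵢ/10)] with T = 155 min.
Σ tᵢ·10^(Lᵢ/10) = 45·10^(80.6/10) + 40·10^(63.1/10) + 40·10^(55.6/10) + 30·10^(59.5/10) = 5.290e+09.
L_eq = 10·log₁₀(5.290e+09/155) = 75.33 dB.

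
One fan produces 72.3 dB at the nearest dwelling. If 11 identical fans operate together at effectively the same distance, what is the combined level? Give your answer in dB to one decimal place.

N identical incoherent sources raise the level by 10·log₁₀ N.
L_total = 72.3 + 10·log₁₀(11) = 72.3 + 10.414 = 82.71 dB.

82.7 dB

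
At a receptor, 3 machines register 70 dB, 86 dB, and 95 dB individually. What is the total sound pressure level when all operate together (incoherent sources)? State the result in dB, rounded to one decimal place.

Incoherent sources combine by intensity addition: L_total = 10·log₁₀(Σ 10^(L_i/10)).
Σ 10^(L/10) = 10^(70/10) + 10^(86/10) + 10^(95/10) = 3.570e+09.
L_total = 10·log₁₀(3.570e+09) = 95.53 dB.

95.5 dB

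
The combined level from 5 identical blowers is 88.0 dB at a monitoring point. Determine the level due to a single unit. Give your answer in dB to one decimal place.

5 equal contributions raise the level by 10·log₁₀ 5 = 6.990 dB, so each unit alone gives 88.0 − 6.990.

81.0 dB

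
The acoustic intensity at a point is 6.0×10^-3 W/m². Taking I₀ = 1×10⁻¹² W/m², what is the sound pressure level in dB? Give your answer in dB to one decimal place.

I/I₀ = 6.0×10^-3/10⁻¹² = 6.0×10^9, and L = 10·log₁₀(I/I₀).
L = 10·(0.7782 + 9) = 97.78 dB.

97.8 dB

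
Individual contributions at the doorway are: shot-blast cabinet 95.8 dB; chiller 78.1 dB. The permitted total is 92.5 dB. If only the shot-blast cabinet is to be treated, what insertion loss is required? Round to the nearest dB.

Fixed contribution from the other source: Σ 10^(L/10) = 10^(78.1/10) = 6.457e+07 (78.10 dB).
The limit corresponds to 10^(92.5/10) = 1.778e+09; subtracting the fixed part leaves 1.714e+09 for the shot-blast cabinet, i.e. 92.34 dB.
So the shot-blast cabinet must be reduced from 95.8 to 92.34 dB: IL = 3.46 dB.

3 dB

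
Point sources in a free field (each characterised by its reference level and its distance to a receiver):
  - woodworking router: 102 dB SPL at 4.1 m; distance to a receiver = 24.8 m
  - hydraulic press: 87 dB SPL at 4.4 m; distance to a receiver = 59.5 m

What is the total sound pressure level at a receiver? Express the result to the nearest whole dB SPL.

86 dB SPL

Apply inverse-square spreading to bring every level to the receiver, then sum 10^(L/10).
woodworking router: 102 − 20·log₁₀(24.8/4.1) = 102 − 15.63 = 86.37 dB SPL.
hydraulic press: 87 − 20·log₁₀(59.5/4.4) = 87 − 22.62 = 64.38 dB SPL.
Σ 10^(L/10) = 4.359e+08 → L_total = 10·log₁₀(4.359e+08) = 86.39 dB SPL.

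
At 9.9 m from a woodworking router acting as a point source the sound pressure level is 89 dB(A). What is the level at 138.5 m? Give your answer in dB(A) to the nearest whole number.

Spherical spreading from a point source gives a 20·log₁₀(r₂/r₁) drop.
L₂ = 89 − 20·log₁₀(138.5/9.9) = 89 − 22.916 = 66.08 dB(A).

66 dB(A)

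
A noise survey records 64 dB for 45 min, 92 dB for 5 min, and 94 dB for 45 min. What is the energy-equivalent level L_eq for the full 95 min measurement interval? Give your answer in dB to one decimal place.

L_eq = 10·log₁₀[(1/T)·Σ tᵢ·10^(Lᵢ/10)] with T = 95 min.
Σ tᵢ·10^(Lᵢ/10) = 45·10^(64/10) + 5·10^(92/10) + 45·10^(94/10) = 1.211e+11.
L_eq = 10·log₁₀(1.211e+11/95) = 91.05 dB.

91.1 dB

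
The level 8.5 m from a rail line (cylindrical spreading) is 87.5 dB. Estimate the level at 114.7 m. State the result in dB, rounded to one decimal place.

Cylindrical spreading from a line source gives a 10·log₁₀(r₂/r₁) drop.
L₂ = 87.5 − 10·log₁₀(114.7/8.5) = 87.5 − 11.301 = 76.20 dB.

76.2 dB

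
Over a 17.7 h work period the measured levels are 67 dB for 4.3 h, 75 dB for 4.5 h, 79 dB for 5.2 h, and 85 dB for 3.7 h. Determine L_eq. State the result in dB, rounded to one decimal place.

Weight each interval's intensity by its duration and average over T = 17.7 h:
Σ tᵢ·10^(Lᵢ/10) = 4.3·10^(67/10) + 4.5·10^(75/10) + 5.2·10^(79/10) + 3.7·10^(85/10) = 1.747e+09.
L_eq = 10·log₁₀(1.747e+09/17.7) = 79.94 dB.

79.9 dB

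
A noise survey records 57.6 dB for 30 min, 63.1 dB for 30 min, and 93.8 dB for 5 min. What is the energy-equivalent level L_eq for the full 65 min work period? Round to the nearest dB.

83 dB

L_eq = 10·log₁₀[(1/T)·Σ tᵢ·10^(Lᵢ/10)] with T = 65 min.
Σ tᵢ·10^(Lᵢ/10) = 30·10^(57.6/10) + 30·10^(63.1/10) + 5·10^(93.8/10) = 1.207e+10.
L_eq = 10·log₁₀(1.207e+10/65) = 82.69 dB.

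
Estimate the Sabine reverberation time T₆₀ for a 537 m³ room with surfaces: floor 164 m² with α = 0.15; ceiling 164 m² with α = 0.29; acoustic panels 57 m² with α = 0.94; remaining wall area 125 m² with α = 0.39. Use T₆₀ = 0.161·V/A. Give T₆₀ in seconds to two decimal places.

0.50 s

Total absorption A = 164·0.15 + 164·0.29 + 57·0.94 + 125·0.39 = 174.49 m² sabins.
T₆₀ = 0.161·V/A = 0.161·537/174.49 = 0.495 s.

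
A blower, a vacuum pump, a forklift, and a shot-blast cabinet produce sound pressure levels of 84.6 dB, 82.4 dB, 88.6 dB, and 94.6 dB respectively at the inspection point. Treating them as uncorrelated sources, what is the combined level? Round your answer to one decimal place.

96.1 dB

Incoherent sources combine by intensity addition: L_total = 10·log₁₀(Σ 10^(L_i/10)).
Σ 10^(L/10) = 10^(84.6/10) + 10^(82.4/10) + 10^(88.6/10) + 10^(94.6/10) = 4.071e+09.
L_total = 10·log₁₀(4.071e+09) = 96.10 dB.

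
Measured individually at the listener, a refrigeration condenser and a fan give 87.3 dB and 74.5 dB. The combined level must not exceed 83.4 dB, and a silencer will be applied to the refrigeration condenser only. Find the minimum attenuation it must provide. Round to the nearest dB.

Fixed contribution from the other source: Σ 10^(L/10) = 10^(74.5/10) = 2.818e+07 (74.50 dB).
The limit corresponds to 10^(83.4/10) = 2.188e+08; subtracting the fixed part leaves 1.906e+08 for the refrigeration condenser, i.e. 82.80 dB.
So the refrigeration condenser must be reduced from 87.3 to 82.80 dB: IL = 4.50 dB.

4 dB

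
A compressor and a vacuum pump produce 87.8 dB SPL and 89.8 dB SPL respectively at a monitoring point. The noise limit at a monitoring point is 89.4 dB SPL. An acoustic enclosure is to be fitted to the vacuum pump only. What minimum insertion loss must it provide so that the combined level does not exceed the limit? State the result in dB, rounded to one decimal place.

Fixed contribution from the other source: Σ 10^(L/10) = 10^(87.8/10) = 6.026e+08 (87.80 dB SPL).
To meet 89.4 dB SPL overall, the treated vacuum pump may contribute at most 10^(89.4/10) − 6.026e+08 = 2.684e+08, i.e. 84.29 dB SPL.
So the vacuum pump must be reduced from 89.8 to 84.29 dB SPL: IL = 5.51 dB.

5.5 dB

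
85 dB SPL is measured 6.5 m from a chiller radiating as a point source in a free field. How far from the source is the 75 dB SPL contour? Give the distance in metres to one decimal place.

Point-source spreading drops the level by 20·log₁₀(r₂/r₁); inverting, r₂/r₁ = 10^(ΔL/20).
r₂ = 6.5·10^((85−75)/20) = 6.5·10^(10.0/20) = 20.55 m.

20.6 m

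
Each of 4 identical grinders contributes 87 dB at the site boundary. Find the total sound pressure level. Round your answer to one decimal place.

With 4 equal, uncorrelated contributions the intensity is 4× that of one unit, giving a rise of 10·log₁₀ 4.
L_total = 87 + 10·log₁₀(4) = 87 + 6.021 = 93.02 dB.

93.0 dB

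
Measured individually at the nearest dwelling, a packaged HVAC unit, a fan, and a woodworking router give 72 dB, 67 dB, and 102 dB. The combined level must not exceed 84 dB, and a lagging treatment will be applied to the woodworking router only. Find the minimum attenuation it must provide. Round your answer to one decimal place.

Fixed contribution from the other sources: Σ 10^(L/10) = 10^(72/10) + 10^(67/10) = 2.086e+07 (73.19 dB).
The limit corresponds to 10^(84/10) = 2.512e+08; subtracting the fixed part leaves 2.303e+08 for the woodworking router, i.e. 83.62 dB.
Required insertion loss = 102 − 83.62 = 18.38 dB.

18.4 dB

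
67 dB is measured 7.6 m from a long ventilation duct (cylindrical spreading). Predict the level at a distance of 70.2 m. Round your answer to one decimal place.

Cylindrical spreading from a line source gives a 10·log₁₀(r₂/r₁) drop.
L₂ = 67 − 10·log₁₀(70.2/7.6) = 67 − 9.655 = 57.34 dB.

57.3 dB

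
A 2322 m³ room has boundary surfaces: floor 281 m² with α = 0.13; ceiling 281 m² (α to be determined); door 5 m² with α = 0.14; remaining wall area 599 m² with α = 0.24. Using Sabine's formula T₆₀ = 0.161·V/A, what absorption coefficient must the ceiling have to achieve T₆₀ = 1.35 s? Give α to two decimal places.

0.34

Required total absorption A = 0.161·2322/1.35 = 276.92 m².
Absorption from the other surfaces = 281·0.13 + 5·0.14 + 599·0.24 = 180.99 m², so the ceiling must supply 95.93 m² over 281 m².
α = 95.93/281 = 0.341.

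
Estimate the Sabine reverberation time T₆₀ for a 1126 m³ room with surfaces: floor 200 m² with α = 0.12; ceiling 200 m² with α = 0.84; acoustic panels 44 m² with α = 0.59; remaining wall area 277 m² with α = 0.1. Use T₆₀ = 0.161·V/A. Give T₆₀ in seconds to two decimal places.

0.74 s

Summing Sᵢαᵢ: 200·0.12 + 200·0.84 + 44·0.59 + 277·0.1 = 245.66 m².
T₆₀ = 0.161 × 1126 / 245.66 = 0.738 s.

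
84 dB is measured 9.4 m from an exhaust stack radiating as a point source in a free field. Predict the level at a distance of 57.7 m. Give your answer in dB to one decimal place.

68.2 dB

Spherical spreading from a point source gives a 20·log₁₀(r₂/r₁) drop.
L₂ = 84 − 20·log₁₀(57.7/9.4) = 84 − 15.761 = 68.24 dB.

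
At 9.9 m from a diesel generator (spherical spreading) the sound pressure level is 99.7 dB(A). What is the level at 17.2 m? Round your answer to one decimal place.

For a point source, L₂ = L₁ − 20·log₁₀(r₂/r₁).
L₂ = 99.7 − 20·log₁₀(17.2/9.9) = 99.7 − 4.798 = 94.90 dB(A).

94.9 dB(A)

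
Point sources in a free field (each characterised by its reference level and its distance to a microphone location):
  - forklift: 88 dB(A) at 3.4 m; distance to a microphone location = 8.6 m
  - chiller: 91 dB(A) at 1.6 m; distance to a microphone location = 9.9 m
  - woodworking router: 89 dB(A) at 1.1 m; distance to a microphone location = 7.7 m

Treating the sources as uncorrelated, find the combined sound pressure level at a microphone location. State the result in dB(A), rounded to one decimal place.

Propagate each source to the receiver with L = L_ref − 20·log₁₀(r/r_ref), then add intensities.
forklift: 88 − 20·log₁₀(8.6/3.4) = 88 − 8.06 = 79.94 dB(A).
chiller: 91 − 20·log₁₀(9.9/1.6) = 91 − 15.83 = 75.17 dB(A).
woodworking router: 89 − 20·log₁₀(7.7/1.1) = 89 − 16.90 = 72.10 dB(A).
Σ 10^(L/10) = 1.477e+08 → L_total = 10·log₁₀(1.477e+08) = 81.69 dB(A).

81.7 dB(A)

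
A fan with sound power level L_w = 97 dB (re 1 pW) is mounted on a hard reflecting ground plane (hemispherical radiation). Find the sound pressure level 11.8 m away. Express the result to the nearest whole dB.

L_p = L_w − 10·log₁₀(2π·r²) with r = 11.8 m.
2π·r² = 874.9 m², 10·log₁₀ of that is 29.419 dB.
L_p = 97 − 29.419 = 67.58 dB.

68 dB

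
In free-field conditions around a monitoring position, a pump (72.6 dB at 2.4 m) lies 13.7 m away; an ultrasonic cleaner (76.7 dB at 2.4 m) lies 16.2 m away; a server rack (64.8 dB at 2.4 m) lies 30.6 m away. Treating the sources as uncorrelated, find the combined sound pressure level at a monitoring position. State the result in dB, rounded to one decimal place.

62.1 dB

Propagate each source to the receiver with L = L_ref − 20·log₁₀(r/r_ref), then add intensities.
pump: 72.6 − 20·log₁₀(13.7/2.4) = 72.6 − 15.13 = 57.47 dB.
ultrasonic cleaner: 76.7 − 20·log₁₀(16.2/2.4) = 76.7 − 16.59 = 60.11 dB.
server rack: 64.8 − 20·log₁₀(30.6/2.4) = 64.8 − 22.11 = 42.69 dB.
Σ 10^(L/10) = 1.604e+06 → L_total = 10·log₁₀(1.604e+06) = 62.05 dB.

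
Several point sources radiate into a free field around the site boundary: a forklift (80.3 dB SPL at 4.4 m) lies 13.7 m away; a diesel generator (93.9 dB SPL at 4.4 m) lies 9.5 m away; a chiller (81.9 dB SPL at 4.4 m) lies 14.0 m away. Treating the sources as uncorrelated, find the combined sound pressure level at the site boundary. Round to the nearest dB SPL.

87 dB SPL

First find each source's level at the receiver (point-source: −20·log₁₀(r/r_ref)), then combine on an intensity basis.
forklift: 80.3 − 20·log₁₀(13.7/4.4) = 80.3 − 9.87 = 70.43 dB SPL.
diesel generator: 93.9 − 20·log₁₀(9.5/4.4) = 93.9 − 6.69 = 87.21 dB SPL.
chiller: 81.9 − 20·log₁₀(14.0/4.4) = 81.9 − 10.05 = 71.85 dB SPL.
Σ 10^(L/10) = 5.529e+08 → L_total = 10·log₁₀(5.529e+08) = 87.43 dB SPL.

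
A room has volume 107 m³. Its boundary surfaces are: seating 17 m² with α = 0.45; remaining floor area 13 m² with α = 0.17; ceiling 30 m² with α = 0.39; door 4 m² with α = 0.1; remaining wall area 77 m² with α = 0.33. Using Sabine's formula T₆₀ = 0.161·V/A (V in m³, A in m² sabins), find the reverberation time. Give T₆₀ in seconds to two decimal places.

0.36 s

A = Σ Sᵢαᵢ = 17·0.45 + 13·0.17 + 30·0.39 + 4·0.1 + 77·0.33 = 47.37 m².
T₆₀ = 0.161·V/A = 0.161·107/47.37 = 0.364 s.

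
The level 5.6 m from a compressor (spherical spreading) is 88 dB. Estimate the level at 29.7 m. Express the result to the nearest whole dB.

74 dB

Spherical spreading from a point source gives a 20·log₁₀(r₂/r₁) drop.
L₂ = 88 − 20·log₁₀(29.7/5.6) = 88 − 14.491 = 73.51 dB.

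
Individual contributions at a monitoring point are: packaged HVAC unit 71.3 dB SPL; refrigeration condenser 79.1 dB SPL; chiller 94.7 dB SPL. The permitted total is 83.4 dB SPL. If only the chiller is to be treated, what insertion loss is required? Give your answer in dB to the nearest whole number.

Fixed contribution from the other sources: Σ 10^(L/10) = 10^(71.3/10) + 10^(79.1/10) = 9.477e+07 (79.77 dB SPL).
To meet 83.4 dB SPL overall, the treated chiller may contribute at most 10^(83.4/10) − 9.477e+07 = 1.240e+08, i.e. 80.93 dB SPL.
Required insertion loss = 94.7 − 80.93 = 13.77 dB.

14 dB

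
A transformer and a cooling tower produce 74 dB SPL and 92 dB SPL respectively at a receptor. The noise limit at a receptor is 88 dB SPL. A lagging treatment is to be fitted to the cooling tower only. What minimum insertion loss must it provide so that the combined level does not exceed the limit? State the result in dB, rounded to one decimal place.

4.2 dB

The untreated sources together contribute 10^(74/10) = 2.512e+07, i.e. 74.00 dB SPL.
To meet 88 dB SPL overall, the treated cooling tower may contribute at most 10^(88/10) − 2.512e+07 = 6.058e+08, i.e. 87.82 dB SPL.
So the cooling tower must be reduced from 92 to 87.82 dB SPL: IL = 4.18 dB.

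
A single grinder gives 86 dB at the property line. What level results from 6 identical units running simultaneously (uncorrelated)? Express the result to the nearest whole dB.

N identical incoherent sources raise the level by 10·log₁₀ N.
L_total = 86 + 10·log₁₀(6) = 86 + 7.782 = 93.78 dB.

94 dB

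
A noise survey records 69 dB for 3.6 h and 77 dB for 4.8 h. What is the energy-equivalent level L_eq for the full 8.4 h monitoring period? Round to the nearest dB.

L_eq = 10·log₁₀[(1/T)·Σ tᵢ·10^(Lᵢ/10)] with T = 8.4 h.
Σ tᵢ·10^(Lᵢ/10) = 3.6·10^(69/10) + 4.8·10^(77/10) = 2.692e+08.
L_eq = 10·log₁₀(2.692e+08/8.4) = 75.06 dB.

75 dB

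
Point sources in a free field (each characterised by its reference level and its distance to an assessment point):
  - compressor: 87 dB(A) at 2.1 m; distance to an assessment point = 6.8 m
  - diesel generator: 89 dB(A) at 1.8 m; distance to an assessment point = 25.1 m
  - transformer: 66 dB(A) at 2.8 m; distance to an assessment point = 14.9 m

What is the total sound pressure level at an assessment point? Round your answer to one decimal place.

First find each source's level at the receiver (point-source: −20·log₁₀(r/r_ref)), then combine on an intensity basis.
compressor: 87 − 20·log₁₀(6.8/2.1) = 87 − 10.21 = 76.79 dB(A).
diesel generator: 89 − 20·log₁₀(25.1/1.8) = 89 − 22.89 = 66.11 dB(A).
transformer: 66 − 20·log₁₀(14.9/2.8) = 66 − 14.52 = 51.48 dB(A).
Σ 10^(L/10) = 5.202e+07 → L_total = 10·log₁₀(5.202e+07) = 77.16 dB(A).

77.2 dB(A)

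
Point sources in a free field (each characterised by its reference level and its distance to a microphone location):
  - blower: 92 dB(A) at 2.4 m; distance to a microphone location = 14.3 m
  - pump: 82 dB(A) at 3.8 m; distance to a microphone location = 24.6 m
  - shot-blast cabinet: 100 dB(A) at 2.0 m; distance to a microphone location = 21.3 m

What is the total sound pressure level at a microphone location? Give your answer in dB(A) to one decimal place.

Propagate each source to the receiver with L = L_ref − 20·log₁₀(r/r_ref), then add intensities.
blower: 92 − 20·log₁₀(14.3/2.4) = 92 − 15.50 = 76.50 dB(A).
pump: 82 − 20·log₁₀(24.6/3.8) = 82 − 16.22 = 65.78 dB(A).
shot-blast cabinet: 100 − 20·log₁₀(21.3/2.0) = 100 − 20.55 = 79.45 dB(A).
Σ 10^(L/10) = 1.366e+08 → L_total = 10·log₁₀(1.366e+08) = 81.35 dB(A).

81.4 dB(A)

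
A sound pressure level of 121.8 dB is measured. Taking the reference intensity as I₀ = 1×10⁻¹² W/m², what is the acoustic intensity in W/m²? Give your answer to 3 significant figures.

1.51 W/m²

L = 10·log₁₀(I/I₀) ⇒ I = I₀·10^(L/10) = 10⁻¹² × 10^12.18.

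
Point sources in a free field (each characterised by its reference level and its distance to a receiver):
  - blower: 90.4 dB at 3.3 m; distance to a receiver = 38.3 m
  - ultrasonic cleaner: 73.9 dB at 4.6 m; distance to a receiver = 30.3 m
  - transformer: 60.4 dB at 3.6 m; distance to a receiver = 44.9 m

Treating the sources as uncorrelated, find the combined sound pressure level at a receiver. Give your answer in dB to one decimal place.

69.4 dB

Apply inverse-square spreading to bring every level to the receiver, then sum 10^(L/10).
blower: 90.4 − 20·log₁₀(38.3/3.3) = 90.4 − 21.29 = 69.11 dB.
ultrasonic cleaner: 73.9 − 20·log₁₀(30.3/4.6) = 73.9 − 16.37 = 57.53 dB.
transformer: 60.4 − 20·log₁₀(44.9/3.6) = 60.4 − 21.92 = 38.48 dB.
Σ 10^(L/10) = 8.713e+06 → L_total = 10·log₁₀(8.713e+06) = 69.40 dB.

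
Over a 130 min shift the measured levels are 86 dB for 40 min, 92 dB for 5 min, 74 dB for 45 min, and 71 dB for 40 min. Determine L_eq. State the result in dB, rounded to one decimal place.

82.9 dB

The energy average is taken in the linear domain: L_eq = 10·log₁₀[(Σ tᵢ·10^(Lᵢ/10))/T], T = 130 min.
Σ tᵢ·10^(Lᵢ/10) = 40·10^(86/10) + 5·10^(92/10) + 45·10^(74/10) + 40·10^(71/10) = 2.548e+10.
L_eq = 10·log₁₀(2.548e+10/130) = 82.92 dB.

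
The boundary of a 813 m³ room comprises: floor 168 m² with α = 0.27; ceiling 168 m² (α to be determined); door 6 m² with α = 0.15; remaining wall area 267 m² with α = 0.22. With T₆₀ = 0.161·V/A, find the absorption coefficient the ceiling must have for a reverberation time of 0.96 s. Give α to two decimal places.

0.19

Required total absorption A = 0.161·813/0.96 = 136.35 m².
Absorption from the other surfaces = 168·0.27 + 6·0.15 + 267·0.22 = 105.00 m², so the ceiling must supply 31.35 m² over 168 m².
α = 31.35/168 = 0.187.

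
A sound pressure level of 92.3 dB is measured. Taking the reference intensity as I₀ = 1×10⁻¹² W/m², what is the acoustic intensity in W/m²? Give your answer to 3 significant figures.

0.00170 W/m²

L = 10·log₁₀(I/I₀) ⇒ I = I₀·10^(L/10) = 10⁻¹² × 10^9.23.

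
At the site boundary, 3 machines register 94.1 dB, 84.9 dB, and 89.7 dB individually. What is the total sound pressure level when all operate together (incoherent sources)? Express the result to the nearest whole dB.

Incoherent sources combine by intensity addition: L_total = 10·log₁₀(Σ 10^(L_i/10)).
Σ 10^(L/10) = 10^(94.1/10) + 10^(84.9/10) + 10^(89.7/10) = 3.813e+09.
L_total = 10·log₁₀(3.813e+09) = 95.81 dB.

96 dB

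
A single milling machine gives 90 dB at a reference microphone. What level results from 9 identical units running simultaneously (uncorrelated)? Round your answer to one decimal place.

N identical incoherent sources raise the level by 10·log₁₀ N.
L_total = 90 + 10·log₁₀(9) = 90 + 9.542 = 99.54 dB.

99.5 dB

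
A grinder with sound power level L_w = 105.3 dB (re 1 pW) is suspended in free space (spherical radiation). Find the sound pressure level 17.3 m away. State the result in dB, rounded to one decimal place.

L_p = L_w − 10·log₁₀(4π·r²) with r = 17.3 m.
4π·r² = 3761 m², 10·log₁₀ of that is 35.753 dB.
L_p = 105.3 − 35.753 = 69.55 dB.

69.5 dB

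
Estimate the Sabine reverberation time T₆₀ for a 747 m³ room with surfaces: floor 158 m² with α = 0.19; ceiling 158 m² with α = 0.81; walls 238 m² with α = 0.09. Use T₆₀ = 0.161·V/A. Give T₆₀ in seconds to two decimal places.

A = Σ Sᵢαᵢ = 158·0.19 + 158·0.81 + 238·0.09 = 179.42 m².
T₆₀ = 0.161 × 747 / 179.42 = 0.670 s.

0.67 s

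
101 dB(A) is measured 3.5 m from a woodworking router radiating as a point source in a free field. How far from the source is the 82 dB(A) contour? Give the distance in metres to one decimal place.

31.2 m

Point-source spreading drops the level by 20·log₁₀(r₂/r₁); inverting, r₂/r₁ = 10^(ΔL/20).
r₂ = 3.5·10^((101−82)/20) = 3.5·10^(19.0/20) = 31.19 m.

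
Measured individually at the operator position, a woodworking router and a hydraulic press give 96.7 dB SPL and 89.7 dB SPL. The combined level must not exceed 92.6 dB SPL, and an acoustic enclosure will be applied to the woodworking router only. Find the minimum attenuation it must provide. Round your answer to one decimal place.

7.2 dB

The untreated sources together contribute 10^(89.7/10) = 9.333e+08, i.e. 89.70 dB SPL.
To meet 92.6 dB SPL overall, the treated woodworking router may contribute at most 10^(92.6/10) − 9.333e+08 = 8.864e+08, i.e. 89.48 dB SPL.
Required insertion loss = 96.7 − 89.48 = 7.22 dB.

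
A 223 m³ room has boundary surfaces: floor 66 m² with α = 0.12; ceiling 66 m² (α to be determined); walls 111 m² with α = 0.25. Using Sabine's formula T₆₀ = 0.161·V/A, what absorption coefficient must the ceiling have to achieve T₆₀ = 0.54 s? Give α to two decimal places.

0.47

From T₆₀ = 0.161·V/A, the target T₆₀ = 0.54 s needs A = 0.161·223/0.54 = 66.49 m².
Absorption from the other surfaces = 66·0.12 + 111·0.25 = 35.67 m², so the ceiling must supply 30.82 m² over 66 m².
α = 30.82/66 = 0.467.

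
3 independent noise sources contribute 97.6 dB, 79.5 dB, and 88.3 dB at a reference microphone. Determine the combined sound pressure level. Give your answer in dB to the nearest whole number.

98 dB

For uncorrelated sources the intensities add, so convert each level to linear form, sum, and take 10·log₁₀ of the total.
Σ 10^(L/10) = 10^(97.6/10) + 10^(79.5/10) + 10^(88.3/10) = 6.520e+09.
L_total = 10·log₁₀(6.520e+09) = 98.14 dB.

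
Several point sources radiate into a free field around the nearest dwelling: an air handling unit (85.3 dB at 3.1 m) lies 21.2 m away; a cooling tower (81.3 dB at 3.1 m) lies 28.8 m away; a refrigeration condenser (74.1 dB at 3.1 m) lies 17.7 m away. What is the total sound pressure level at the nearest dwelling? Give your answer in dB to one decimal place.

First find each source's level at the receiver (point-source: −20·log₁₀(r/r_ref)), then combine on an intensity basis.
air handling unit: 85.3 − 20·log₁₀(21.2/3.1) = 85.3 − 16.70 = 68.60 dB.
cooling tower: 81.3 − 20·log₁₀(28.8/3.1) = 81.3 − 19.36 = 61.94 dB.
refrigeration condenser: 74.1 − 20·log₁₀(17.7/3.1) = 74.1 − 15.13 = 58.97 dB.
Σ 10^(L/10) = 9.597e+06 → L_total = 10·log₁₀(9.597e+06) = 69.82 dB.

69.8 dB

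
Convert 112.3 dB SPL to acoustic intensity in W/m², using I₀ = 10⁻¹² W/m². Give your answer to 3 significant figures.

0.170 W/m²

L = 10·log₁₀(I/I₀) ⇒ I = I₀·10^(L/10) = 10⁻¹² × 10^11.23.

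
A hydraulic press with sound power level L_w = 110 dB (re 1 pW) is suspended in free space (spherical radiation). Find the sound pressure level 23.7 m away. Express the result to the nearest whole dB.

72 dB

The power spreads over a sphere of area 4π·r², so L_p = L_w − 10·log₁₀(4π·r²).
4π·r² = 7058 m², 10·log₁₀ of that is 38.487 dB.
L_p = 110 − 38.487 = 71.51 dB.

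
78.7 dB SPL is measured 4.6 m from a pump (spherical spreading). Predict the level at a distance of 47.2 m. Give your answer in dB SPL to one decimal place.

Spherical spreading from a point source gives a 20·log₁₀(r₂/r₁) drop.
L₂ = 78.7 − 20·log₁₀(47.2/4.6) = 78.7 − 20.224 = 58.48 dB SPL.

58.5 dB SPL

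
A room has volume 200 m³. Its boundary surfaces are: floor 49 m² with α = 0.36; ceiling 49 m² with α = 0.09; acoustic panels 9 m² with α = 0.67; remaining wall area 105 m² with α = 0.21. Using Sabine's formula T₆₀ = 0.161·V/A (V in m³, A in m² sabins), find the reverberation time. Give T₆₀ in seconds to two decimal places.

A = Σ Sᵢαᵢ = 49·0.36 + 49·0.09 + 9·0.67 + 105·0.21 = 50.13 m².
T₆₀ = 0.161 × 200 / 50.13 = 0.642 s.

0.64 s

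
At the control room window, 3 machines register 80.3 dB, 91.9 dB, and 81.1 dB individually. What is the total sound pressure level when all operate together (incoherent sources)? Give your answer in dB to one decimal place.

92.5 dB

For uncorrelated sources the intensities add, so convert each level to linear form, sum, and take 10·log₁₀ of the total.
Σ 10^(L/10) = 10^(80.3/10) + 10^(91.9/10) + 10^(81.1/10) = 1.785e+09.
L_total = 10·log₁₀(1.785e+09) = 92.52 dB.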